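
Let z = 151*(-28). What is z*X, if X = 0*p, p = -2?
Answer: 0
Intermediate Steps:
z = -4228
X = 0 (X = 0*(-2) = 0)
z*X = -4228*0 = 0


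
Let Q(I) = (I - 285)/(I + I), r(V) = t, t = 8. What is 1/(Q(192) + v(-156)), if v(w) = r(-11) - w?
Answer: 128/20961 ≈ 0.0061066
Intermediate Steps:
r(V) = 8
Q(I) = (-285 + I)/(2*I) (Q(I) = (-285 + I)/((2*I)) = (-285 + I)*(1/(2*I)) = (-285 + I)/(2*I))
v(w) = 8 - w
1/(Q(192) + v(-156)) = 1/((½)*(-285 + 192)/192 + (8 - 1*(-156))) = 1/((½)*(1/192)*(-93) + (8 + 156)) = 1/(-31/128 + 164) = 1/(20961/128) = 128/20961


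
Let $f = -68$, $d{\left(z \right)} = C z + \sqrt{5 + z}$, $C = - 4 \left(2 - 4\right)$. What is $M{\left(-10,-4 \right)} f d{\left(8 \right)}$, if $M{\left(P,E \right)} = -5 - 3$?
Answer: $34816 + 544 \sqrt{13} \approx 36777.0$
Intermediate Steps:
$C = 8$ ($C = \left(-4\right) \left(-2\right) = 8$)
$M{\left(P,E \right)} = -8$ ($M{\left(P,E \right)} = -5 - 3 = -8$)
$d{\left(z \right)} = \sqrt{5 + z} + 8 z$ ($d{\left(z \right)} = 8 z + \sqrt{5 + z} = \sqrt{5 + z} + 8 z$)
$M{\left(-10,-4 \right)} f d{\left(8 \right)} = \left(-8\right) \left(-68\right) \left(\sqrt{5 + 8} + 8 \cdot 8\right) = 544 \left(\sqrt{13} + 64\right) = 544 \left(64 + \sqrt{13}\right) = 34816 + 544 \sqrt{13}$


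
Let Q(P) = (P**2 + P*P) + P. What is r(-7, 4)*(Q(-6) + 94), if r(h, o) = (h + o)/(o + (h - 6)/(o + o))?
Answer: -3840/19 ≈ -202.11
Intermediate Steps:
Q(P) = P + 2*P**2 (Q(P) = (P**2 + P**2) + P = 2*P**2 + P = P + 2*P**2)
r(h, o) = (h + o)/(o + (-6 + h)/(2*o)) (r(h, o) = (h + o)/(o + (-6 + h)/((2*o))) = (h + o)/(o + (-6 + h)*(1/(2*o))) = (h + o)/(o + (-6 + h)/(2*o)))
r(-7, 4)*(Q(-6) + 94) = (2*4*(-7 + 4)/(-6 - 7 + 2*4**2))*(-6*(1 + 2*(-6)) + 94) = (2*4*(-3)/(-6 - 7 + 2*16))*(-6*(1 - 12) + 94) = (2*4*(-3)/(-6 - 7 + 32))*(-6*(-11) + 94) = (2*4*(-3)/19)*(66 + 94) = (2*4*(1/19)*(-3))*160 = -24/19*160 = -3840/19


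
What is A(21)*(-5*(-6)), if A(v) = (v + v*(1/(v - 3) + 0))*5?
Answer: 3325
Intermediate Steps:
A(v) = 5*v + 5*v/(-3 + v) (A(v) = (v + v*(1/(-3 + v) + 0))*5 = (v + v/(-3 + v))*5 = 5*v + 5*v/(-3 + v))
A(21)*(-5*(-6)) = (5*21*(-2 + 21)/(-3 + 21))*(-5*(-6)) = (5*21*19/18)*30 = (5*21*(1/18)*19)*30 = (665/6)*30 = 3325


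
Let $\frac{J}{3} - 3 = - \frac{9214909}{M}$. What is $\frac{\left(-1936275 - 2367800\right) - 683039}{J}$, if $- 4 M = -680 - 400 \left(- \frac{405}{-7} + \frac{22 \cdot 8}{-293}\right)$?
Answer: $\frac{5482184806780}{5144591577} \approx 1065.6$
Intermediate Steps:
$M = \frac{12091970}{2051}$ ($M = - \frac{-680 - 400 \left(- \frac{405}{-7} + \frac{22 \cdot 8}{-293}\right)}{4} = - \frac{-680 - 400 \left(\left(-405\right) \left(- \frac{1}{7}\right) + 176 \left(- \frac{1}{293}\right)\right)}{4} = - \frac{-680 - 400 \left(\frac{405}{7} - \frac{176}{293}\right)}{4} = - \frac{-680 - \frac{46973200}{2051}}{4} = \left(- \frac{1}{4}\right) \left(- \frac{48367880}{2051}\right) = \frac{12091970}{2051} \approx 5895.6$)
$J = - \frac{5144591577}{1099270}$ ($J = 9 + 3 \left(- \frac{9214909}{\frac{12091970}{2051}}\right) = 9 + 3 \left(\left(-9214909\right) \frac{2051}{12091970}\right) = 9 + 3 \left(- \frac{1718161669}{1099270}\right) = 9 - \frac{5154485007}{1099270} = - \frac{5144591577}{1099270} \approx -4680.0$)
$\frac{\left(-1936275 - 2367800\right) - 683039}{J} = \frac{\left(-1936275 - 2367800\right) - 683039}{- \frac{5144591577}{1099270}} = \left(-4304075 - 683039\right) \left(- \frac{1099270}{5144591577}\right) = \left(-4987114\right) \left(- \frac{1099270}{5144591577}\right) = \frac{5482184806780}{5144591577}$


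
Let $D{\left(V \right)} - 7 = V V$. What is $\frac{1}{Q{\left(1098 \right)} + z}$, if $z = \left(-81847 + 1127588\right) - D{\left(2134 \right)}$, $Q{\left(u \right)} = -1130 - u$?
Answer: $- \frac{1}{3510450} \approx -2.8486 \cdot 10^{-7}$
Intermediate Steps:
$D{\left(V \right)} = 7 + V^{2}$ ($D{\left(V \right)} = 7 + V V = 7 + V^{2}$)
$z = -3508222$ ($z = \left(-81847 + 1127588\right) - \left(7 + 2134^{2}\right) = 1045741 - \left(7 + 4553956\right) = 1045741 - 4553963 = -3508222$)
$\frac{1}{Q{\left(1098 \right)} + z} = \frac{1}{\left(-1130 - 1098\right) - 3508222} = \frac{1}{-2228 - 3508222} = \frac{1}{-3510450} = - \frac{1}{3510450}$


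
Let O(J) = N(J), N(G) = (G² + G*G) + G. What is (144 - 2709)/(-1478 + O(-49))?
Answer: -513/655 ≈ -0.78321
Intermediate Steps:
N(G) = G + 2*G² (N(G) = (G² + G²) + G = 2*G² + G = G + 2*G²)
O(J) = J*(1 + 2*J)
(144 - 2709)/(-1478 + O(-49)) = (144 - 2709)/(-1478 - 49*(1 + 2*(-49))) = -2565/(-1478 - 49*(1 - 98)) = -2565/(-1478 - 49*(-97)) = -2565/(-1478 + 4753) = -2565/3275 = -2565*1/3275 = -513/655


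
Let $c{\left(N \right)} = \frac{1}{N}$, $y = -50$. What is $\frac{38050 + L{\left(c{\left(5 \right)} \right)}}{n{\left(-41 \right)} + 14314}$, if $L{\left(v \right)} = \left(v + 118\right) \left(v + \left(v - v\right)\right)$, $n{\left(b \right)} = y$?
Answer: $\frac{951841}{356600} \approx 2.6692$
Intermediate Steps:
$n{\left(b \right)} = -50$
$L{\left(v \right)} = v \left(118 + v\right)$ ($L{\left(v \right)} = \left(118 + v\right) \left(v + 0\right) = \left(118 + v\right) v = v \left(118 + v\right)$)
$\frac{38050 + L{\left(c{\left(5 \right)} \right)}}{n{\left(-41 \right)} + 14314} = \frac{38050 + \frac{118 + \frac{1}{5}}{5}}{-50 + 14314} = \frac{38050 + \frac{118 + \frac{1}{5}}{5}}{14264} = \left(38050 + \frac{1}{5} \cdot \frac{591}{5}\right) \frac{1}{14264} = \left(38050 + \frac{591}{25}\right) \frac{1}{14264} = \frac{951841}{25} \cdot \frac{1}{14264} = \frac{951841}{356600}$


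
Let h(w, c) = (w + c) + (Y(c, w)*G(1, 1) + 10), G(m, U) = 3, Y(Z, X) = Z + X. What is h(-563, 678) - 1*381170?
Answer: -380700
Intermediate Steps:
Y(Z, X) = X + Z
h(w, c) = 10 + 4*c + 4*w (h(w, c) = (w + c) + ((w + c)*3 + 10) = (c + w) + ((c + w)*3 + 10) = (c + w) + ((3*c + 3*w) + 10) = (c + w) + (10 + 3*c + 3*w) = 10 + 4*c + 4*w)
h(-563, 678) - 1*381170 = (10 + 4*678 + 4*(-563)) - 1*381170 = (10 + 2712 - 2252) - 381170 = 470 - 381170 = -380700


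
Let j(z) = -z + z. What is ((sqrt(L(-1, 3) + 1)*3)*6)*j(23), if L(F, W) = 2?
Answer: 0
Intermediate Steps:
j(z) = 0
((sqrt(L(-1, 3) + 1)*3)*6)*j(23) = ((sqrt(2 + 1)*3)*6)*0 = ((sqrt(3)*3)*6)*0 = ((3*sqrt(3))*6)*0 = (18*sqrt(3))*0 = 0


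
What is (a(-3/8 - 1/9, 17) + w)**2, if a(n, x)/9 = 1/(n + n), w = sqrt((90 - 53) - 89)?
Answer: 41276/1225 - 1296*I*sqrt(13)/35 ≈ 33.695 - 133.51*I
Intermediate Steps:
w = 2*I*sqrt(13) (w = sqrt(37 - 89) = sqrt(-52) = 2*I*sqrt(13) ≈ 7.2111*I)
a(n, x) = 9/(2*n) (a(n, x) = 9/(n + n) = 9/((2*n)) = 9*(1/(2*n)) = 9/(2*n))
(a(-3/8 - 1/9, 17) + w)**2 = (9/(2*(-3/8 - 1/9)) + 2*I*sqrt(13))**2 = (9/(2*(-35/72)) + 2*I*sqrt(13))**2 = ((9/2)*(-72/35) + 2*I*sqrt(13))**2 = (-324/35 + 2*I*sqrt(13))**2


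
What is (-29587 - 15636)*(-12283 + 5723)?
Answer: 296662880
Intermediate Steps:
(-29587 - 15636)*(-12283 + 5723) = -45223*(-6560) = 296662880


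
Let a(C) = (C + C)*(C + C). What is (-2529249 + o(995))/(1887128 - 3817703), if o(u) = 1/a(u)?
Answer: 10016078964899/7645270057500 ≈ 1.3101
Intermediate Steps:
a(C) = 4*C**2 (a(C) = (2*C)*(2*C) = 4*C**2)
o(u) = 1/(4*u**2)
(-2529249 + o(995))/(1887128 - 3817703) = (-2529249 + (1/4)/995**2)/(1887128 - 3817703) = (-2529249 + (1/4)*(1/990025))/(-1930575) = (-2529249 + 1/3960100)*(-1/1930575) = -10016078964899/3960100*(-1/1930575) = 10016078964899/7645270057500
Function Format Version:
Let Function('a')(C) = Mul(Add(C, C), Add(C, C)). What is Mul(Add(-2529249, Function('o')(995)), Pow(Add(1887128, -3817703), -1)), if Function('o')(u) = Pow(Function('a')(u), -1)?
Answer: Rational(10016078964899, 7645270057500) ≈ 1.3101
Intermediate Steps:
Function('a')(C) = Mul(4, Pow(C, 2)) (Function('a')(C) = Mul(Mul(2, C), Mul(2, C)) = Mul(4, Pow(C, 2)))
Function('o')(u) = Mul(Rational(1, 4), Pow(u, -2)) (Function('o')(u) = Pow(Mul(4, Pow(u, 2)), -1) = Mul(Rational(1, 4), Pow(u, -2)))
Mul(Add(-2529249, Function('o')(995)), Pow(Add(1887128, -3817703), -1)) = Mul(Add(-2529249, Mul(Rational(1, 4), Pow(995, -2))), Pow(Add(1887128, -3817703), -1)) = Mul(Add(-2529249, Mul(Rational(1, 4), Rational(1, 990025))), Pow(-1930575, -1)) = Mul(Add(-2529249, Rational(1, 3960100)), Rational(-1, 1930575)) = Mul(Rational(-10016078964899, 3960100), Rational(-1, 1930575)) = Rational(10016078964899, 7645270057500)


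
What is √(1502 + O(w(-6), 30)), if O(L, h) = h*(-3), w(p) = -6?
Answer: 2*√353 ≈ 37.577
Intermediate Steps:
O(L, h) = -3*h
√(1502 + O(w(-6), 30)) = √(1502 - 3*30) = √(1502 - 90) = √1412 = 2*√353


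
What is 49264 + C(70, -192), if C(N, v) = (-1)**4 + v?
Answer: 49073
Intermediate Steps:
C(N, v) = 1 + v
49264 + C(70, -192) = 49264 + (1 - 192) = 49264 - 191 = 49073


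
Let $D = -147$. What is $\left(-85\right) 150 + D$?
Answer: $-12897$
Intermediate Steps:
$\left(-85\right) 150 + D = \left(-85\right) 150 - 147 = -12750 - 147 = -12897$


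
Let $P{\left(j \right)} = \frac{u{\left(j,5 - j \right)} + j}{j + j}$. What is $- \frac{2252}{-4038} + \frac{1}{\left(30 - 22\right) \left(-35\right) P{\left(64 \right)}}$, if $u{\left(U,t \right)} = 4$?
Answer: $\frac{661894}{1201305} \approx 0.55098$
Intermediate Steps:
$P{\left(j \right)} = \frac{4 + j}{2 j}$ ($P{\left(j \right)} = \frac{4 + j}{j + j} = \frac{4 + j}{2 j}$)
$- \frac{2252}{-4038} + \frac{1}{\left(30 - 22\right) \left(-35\right) P{\left(64 \right)}} = - \frac{2252}{-4038} + \frac{1}{\left(30 - 22\right) \left(-35\right) \frac{4 + 64}{2 \cdot 64}} = \left(-2252\right) \left(- \frac{1}{4038}\right) + \frac{1}{8 \left(-35\right) \frac{1}{2} \cdot \frac{1}{64} \cdot 68} = \frac{1126}{2019} + \frac{1}{\left(-280\right) \frac{17}{32}} = \frac{1126}{2019} - \frac{4}{595} = \frac{661894}{1201305}$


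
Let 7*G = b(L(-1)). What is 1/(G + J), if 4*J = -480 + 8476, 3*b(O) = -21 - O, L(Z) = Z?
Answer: 21/41959 ≈ 0.00050049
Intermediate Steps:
b(O) = -7 - O/3 (b(O) = (-21 - O)/3 = -7 - O/3)
J = 1999 (J = (-480 + 8476)/4 = (1/4)*7996 = 1999)
G = -20/21 (G = (-7 - 1/3*(-1))/7 = (-7 + 1/3)/7 = (1/7)*(-20/3) = -20/21 ≈ -0.95238)
1/(G + J) = 1/(-20/21 + 1999) = 1/(41959/21) = 21/41959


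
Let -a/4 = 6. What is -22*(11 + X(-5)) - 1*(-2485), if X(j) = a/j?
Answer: 10687/5 ≈ 2137.4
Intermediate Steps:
a = -24 (a = -4*6 = -24)
X(j) = -24/j
-22*(11 + X(-5)) - 1*(-2485) = -22*(11 - 24/(-5)) - 1*(-2485) = -22*(11 - 24*(-1/5)) + 2485 = -22*(11 + 24/5) + 2485 = -22*79/5 + 2485 = -1738/5 + 2485 = 10687/5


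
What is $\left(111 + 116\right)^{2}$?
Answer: $51529$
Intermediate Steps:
$\left(111 + 116\right)^{2} = 227^{2} = 51529$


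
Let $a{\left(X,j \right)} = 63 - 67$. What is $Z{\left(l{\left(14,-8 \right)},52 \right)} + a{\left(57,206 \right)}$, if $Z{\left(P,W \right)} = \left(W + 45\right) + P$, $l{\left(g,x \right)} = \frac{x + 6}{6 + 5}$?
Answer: $\frac{1021}{11} \approx 92.818$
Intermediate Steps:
$l{\left(g,x \right)} = \frac{6}{11} + \frac{x}{11}$ ($l{\left(g,x \right)} = \frac{6 + x}{11} = \left(6 + x\right) \frac{1}{11} = \frac{6}{11} + \frac{x}{11}$)
$Z{\left(P,W \right)} = 45 + P + W$ ($Z{\left(P,W \right)} = \left(45 + W\right) + P = 45 + P + W$)
$a{\left(X,j \right)} = -4$
$Z{\left(l{\left(14,-8 \right)},52 \right)} + a{\left(57,206 \right)} = \left(45 + \left(\frac{6}{11} + \frac{1}{11} \left(-8\right)\right) + 52\right) - 4 = \left(45 + \left(\frac{6}{11} - \frac{8}{11}\right) + 52\right) - 4 = \left(45 - \frac{2}{11} + 52\right) - 4 = \frac{1065}{11} - 4 = \frac{1021}{11}$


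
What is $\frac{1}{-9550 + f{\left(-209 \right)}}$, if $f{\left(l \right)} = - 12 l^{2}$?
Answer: $- \frac{1}{533722} \approx -1.8736 \cdot 10^{-6}$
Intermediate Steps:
$\frac{1}{-9550 + f{\left(-209 \right)}} = \frac{1}{-9550 - 12 \left(-209\right)^{2}} = \frac{1}{-9550 - 524172} = \frac{1}{-533722} = - \frac{1}{533722}$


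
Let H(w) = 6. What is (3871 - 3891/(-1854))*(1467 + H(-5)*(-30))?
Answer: 1026843675/206 ≈ 4.9847e+6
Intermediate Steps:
(3871 - 3891/(-1854))*(1467 + H(-5)*(-30)) = (3871 - 3891/(-1854))*(1467 + 6*(-30)) = (3871 - 3891*(-1/1854))*(1467 - 180) = (3871 + 1297/618)*1287 = (2393575/618)*1287 = 1026843675/206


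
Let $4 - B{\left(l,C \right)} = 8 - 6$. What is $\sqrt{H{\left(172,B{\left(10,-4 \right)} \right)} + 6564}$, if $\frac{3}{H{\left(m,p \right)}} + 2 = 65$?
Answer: $\frac{\sqrt{2894745}}{21} \approx 81.019$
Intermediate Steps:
$B{\left(l,C \right)} = 2$ ($B{\left(l,C \right)} = 4 - \left(8 - 6\right) = 4 - 2 = 2$)
$H{\left(m,p \right)} = \frac{1}{21}$ ($H{\left(m,p \right)} = \frac{3}{-2 + 65} = \frac{3}{63} = 3 \cdot \frac{1}{63} = \frac{1}{21}$)
$\sqrt{H{\left(172,B{\left(10,-4 \right)} \right)} + 6564} = \sqrt{\frac{1}{21} + 6564} = \sqrt{\frac{137845}{21}} = \frac{\sqrt{2894745}}{21}$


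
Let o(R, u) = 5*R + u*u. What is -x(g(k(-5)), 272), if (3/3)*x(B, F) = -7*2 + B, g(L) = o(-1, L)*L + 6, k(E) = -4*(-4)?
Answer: -4008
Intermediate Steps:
o(R, u) = u² + 5*R (o(R, u) = 5*R + u² = u² + 5*R)
k(E) = 16
g(L) = 6 + L*(-5 + L²) (g(L) = (L² + 5*(-1))*L + 6 = (L² - 5)*L + 6 = (-5 + L²)*L + 6 = L*(-5 + L²) + 6 = 6 + L*(-5 + L²))
x(B, F) = -14 + B (x(B, F) = -7*2 + B = -14 + B)
-x(g(k(-5)), 272) = -(-14 + (6 + 16*(-5 + 16²))) = -(-14 + (6 + 16*(-5 + 256))) = -(-14 + (6 + 16*251)) = -(-14 + (6 + 4016)) = -(-14 + 4022) = -1*4008 = -4008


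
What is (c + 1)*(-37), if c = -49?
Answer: 1776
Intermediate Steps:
(c + 1)*(-37) = (-49 + 1)*(-37) = -48*(-37) = 1776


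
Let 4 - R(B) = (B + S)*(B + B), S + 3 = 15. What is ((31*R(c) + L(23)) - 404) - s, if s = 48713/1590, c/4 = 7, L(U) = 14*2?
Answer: -110858993/1590 ≈ -69723.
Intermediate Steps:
S = 12 (S = -3 + 15 = 12)
L(U) = 28
c = 28 (c = 4*7 = 28)
R(B) = 4 - 2*B*(12 + B) (R(B) = 4 - (B + 12)*(B + B) = 4 - (12 + B)*2*B = 4 - 2*B*(12 + B))
s = 48713/1590 (s = 48713*(1/1590) = 48713/1590 ≈ 30.637)
((31*R(c) + L(23)) - 404) - s = ((31*(4 - 24*28 - 2*28²) + 28) - 404) - 1*48713/1590 = ((31*(4 - 672 - 2*784) + 28) - 404) - 48713/1590 = ((31*(4 - 672 - 1568) + 28) - 404) - 48713/1590 = ((31*(-2236) + 28) - 404) - 48713/1590 = ((-69316 + 28) - 404) - 48713/1590 = (-69288 - 404) - 48713/1590 = -69692 - 48713/1590 = -110858993/1590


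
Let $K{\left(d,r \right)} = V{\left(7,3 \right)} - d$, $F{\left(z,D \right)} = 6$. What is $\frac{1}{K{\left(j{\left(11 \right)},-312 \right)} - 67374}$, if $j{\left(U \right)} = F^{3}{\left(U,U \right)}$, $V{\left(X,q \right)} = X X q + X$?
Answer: $- \frac{1}{67436} \approx -1.4829 \cdot 10^{-5}$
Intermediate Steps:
$V{\left(X,q \right)} = X + q X^{2}$ ($V{\left(X,q \right)} = X^{2} q + X = q X^{2} + X = X + q X^{2}$)
$j{\left(U \right)} = 216$ ($j{\left(U \right)} = 6^{3} = 216$)
$K{\left(d,r \right)} = 154 - d$ ($K{\left(d,r \right)} = 7 \left(1 + 7 \cdot 3\right) - d = 7 \left(1 + 21\right) - d = 7 \cdot 22 - d = 154 - d$)
$\frac{1}{K{\left(j{\left(11 \right)},-312 \right)} - 67374} = \frac{1}{\left(154 - 216\right) - 67374} = \frac{1}{-62 - 67374} = \frac{1}{-67436} = - \frac{1}{67436}$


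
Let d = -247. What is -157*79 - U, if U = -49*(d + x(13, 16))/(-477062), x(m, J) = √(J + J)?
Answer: -5916987883/477062 - 98*√2/238531 ≈ -12403.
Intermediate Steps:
x(m, J) = √2*√J (x(m, J) = √(2*J) = √2*√J)
U = -12103/477062 + 98*√2/238531 (U = -49*(-247 + √2*√16)/(-477062) = -49*(-247 + √2*4)*(-1/477062) = -49*(-247 + 4*√2)*(-1/477062) = (12103 - 196*√2)*(-1/477062) = -12103/477062 + 98*√2/238531 ≈ -0.024789)
-157*79 - U = -157*79 - (-12103/477062 + 98*√2/238531) = -12403 + (12103/477062 - 98*√2/238531) = -5916987883/477062 - 98*√2/238531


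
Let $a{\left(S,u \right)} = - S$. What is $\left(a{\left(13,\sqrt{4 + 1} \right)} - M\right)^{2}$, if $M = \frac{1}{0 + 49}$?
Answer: $\frac{407044}{2401} \approx 169.53$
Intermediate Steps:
$M = \frac{1}{49} \approx 0.020408$
$\left(a{\left(13,\sqrt{4 + 1} \right)} - M\right)^{2} = \left(\left(-1\right) 13 - \frac{1}{49}\right)^{2} = \left(-13 - \frac{1}{49}\right)^{2} = \left(- \frac{638}{49}\right)^{2} = \frac{407044}{2401}$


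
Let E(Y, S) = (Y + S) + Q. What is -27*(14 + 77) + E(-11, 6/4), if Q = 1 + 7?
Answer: -4917/2 ≈ -2458.5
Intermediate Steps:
Q = 8
E(Y, S) = 8 + S + Y (E(Y, S) = (Y + S) + 8 = (S + Y) + 8 = 8 + S + Y)
-27*(14 + 77) + E(-11, 6/4) = -27*(14 + 77) + (8 + 6/4 - 11) = -27*91 + (8 + 6*(1/4) - 11) = -2457 + (8 + 3/2 - 11) = -2457 - 3/2 = -4917/2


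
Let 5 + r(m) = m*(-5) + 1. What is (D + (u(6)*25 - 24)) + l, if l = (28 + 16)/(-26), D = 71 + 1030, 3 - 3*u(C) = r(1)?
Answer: 15279/13 ≈ 1175.3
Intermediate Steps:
r(m) = -4 - 5*m (r(m) = -5 + (m*(-5) + 1) = -5 + (-5*m + 1) = -5 + (1 - 5*m) = -4 - 5*m)
u(C) = 4 (u(C) = 1 - (-4 - 5*1)/3 = 1 - (-4 - 5)/3 = 1 - ⅓*(-9) = 1 + 3 = 4)
D = 1101
l = -22/13 (l = -1/26*44 = -22/13 ≈ -1.6923)
(D + (u(6)*25 - 24)) + l = (1101 + (4*25 - 24)) - 22/13 = (1101 + (100 - 24)) - 22/13 = (1101 + 76) - 22/13 = 1177 - 22/13 = 15279/13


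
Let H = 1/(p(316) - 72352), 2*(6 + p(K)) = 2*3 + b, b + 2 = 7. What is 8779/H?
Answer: -1270365195/2 ≈ -6.3518e+8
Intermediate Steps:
b = 5 (b = -2 + 7 = 5)
p(K) = -1/2 (p(K) = -6 + (2*3 + 5)/2 = -6 + (6 + 5)/2 = -6 + (1/2)*11 = -6 + 11/2 = -1/2)
H = -2/144705 (H = 1/(-1/2 - 72352) = 1/(-144705/2) = -2/144705 ≈ -1.3821e-5)
8779/H = 8779/(-2/144705) = 8779*(-144705/2) = -1270365195/2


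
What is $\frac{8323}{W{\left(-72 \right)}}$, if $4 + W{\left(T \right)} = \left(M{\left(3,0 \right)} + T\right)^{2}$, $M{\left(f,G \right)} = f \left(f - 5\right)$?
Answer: $\frac{8323}{6080} \approx 1.3689$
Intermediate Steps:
$M{\left(f,G \right)} = f \left(-5 + f\right)$
$W{\left(T \right)} = -4 + \left(-6 + T\right)^{2}$ ($W{\left(T \right)} = -4 + \left(3 \left(-5 + 3\right) + T\right)^{2} = -4 + \left(3 \left(-2\right) + T\right)^{2} = -4 + \left(-6 + T\right)^{2}$)
$\frac{8323}{W{\left(-72 \right)}} = \frac{8323}{-4 + \left(-6 - 72\right)^{2}} = \frac{8323}{-4 + \left(-78\right)^{2}} = \frac{8323}{-4 + 6084} = \frac{8323}{6080}$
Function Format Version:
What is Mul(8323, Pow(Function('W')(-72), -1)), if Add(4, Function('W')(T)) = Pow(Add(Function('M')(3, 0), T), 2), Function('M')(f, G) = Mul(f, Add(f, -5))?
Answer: Rational(8323, 6080) ≈ 1.3689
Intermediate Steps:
Function('M')(f, G) = Mul(f, Add(-5, f))
Function('W')(T) = Add(-4, Pow(Add(-6, T), 2)) (Function('W')(T) = Add(-4, Pow(Add(Mul(3, Add(-5, 3)), T), 2)) = Add(-4, Pow(Add(Mul(3, -2), T), 2)) = Add(-4, Pow(Add(-6, T), 2)))
Mul(8323, Pow(Function('W')(-72), -1)) = Mul(8323, Pow(Add(-4, Pow(Add(-6, -72), 2)), -1)) = Mul(8323, Pow(Add(-4, Pow(-78, 2)), -1)) = Mul(8323, Pow(Add(-4, 6084), -1)) = Mul(8323, Pow(6080, -1)) = Mul(8323, Rational(1, 6080)) = Rational(8323, 6080)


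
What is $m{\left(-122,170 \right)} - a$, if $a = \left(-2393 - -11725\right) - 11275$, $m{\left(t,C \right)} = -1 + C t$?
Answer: $-18798$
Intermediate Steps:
$a = -1943$ ($a = \left(-2393 + 11725\right) - 11275 = 9332 - 11275 = -1943$)
$m{\left(-122,170 \right)} - a = \left(-1 + 170 \left(-122\right)\right) - -1943 = \left(-1 - 20740\right) + 1943 = -20741 + 1943 = -18798$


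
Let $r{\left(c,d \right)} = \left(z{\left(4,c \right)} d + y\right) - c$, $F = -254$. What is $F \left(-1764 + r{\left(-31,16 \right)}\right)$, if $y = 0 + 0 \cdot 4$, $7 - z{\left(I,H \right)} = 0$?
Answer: $411734$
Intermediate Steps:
$z{\left(I,H \right)} = 7$ ($z{\left(I,H \right)} = 7 - 0 = 7 + 0 = 7$)
$y = 0$ ($y = 0 + 0 = 0$)
$r{\left(c,d \right)} = - c + 7 d$ ($r{\left(c,d \right)} = \left(7 d + 0\right) - c = 7 d - c = - c + 7 d$)
$F \left(-1764 + r{\left(-31,16 \right)}\right) = - 254 \left(-1764 + \left(\left(-1\right) \left(-31\right) + 7 \cdot 16\right)\right) = - 254 \left(-1764 + \left(31 + 112\right)\right) = - 254 \left(-1764 + 143\right) = \left(-254\right) \left(-1621\right) = 411734$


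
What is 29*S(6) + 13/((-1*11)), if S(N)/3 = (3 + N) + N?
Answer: 14342/11 ≈ 1303.8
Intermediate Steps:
S(N) = 9 + 6*N (S(N) = 3*((3 + N) + N) = 3*(3 + 2*N) = 9 + 6*N)
29*S(6) + 13/((-1*11)) = 29*(9 + 6*6) + 13/((-1*11)) = 29*(9 + 36) + 13/(-11) = 29*45 + 13*(-1/11) = 1305 - 13/11 = 14342/11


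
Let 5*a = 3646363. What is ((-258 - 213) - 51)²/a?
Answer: 1362420/3646363 ≈ 0.37364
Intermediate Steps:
a = 3646363/5 (a = (⅕)*3646363 = 3646363/5 ≈ 7.2927e+5)
((-258 - 213) - 51)²/a = ((-258 - 213) - 51)²/(3646363/5) = (-471 - 51)²*(5/3646363) = (-522)²*(5/3646363) = 272484*(5/3646363) = 1362420/3646363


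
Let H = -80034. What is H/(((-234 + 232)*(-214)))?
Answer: -40017/214 ≈ -187.00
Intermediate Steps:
H/(((-234 + 232)*(-214))) = -80034*(-1/(214*(-234 + 232))) = -80034/((-2*(-214))) = -80034/428 = -80034*1/428 = -40017/214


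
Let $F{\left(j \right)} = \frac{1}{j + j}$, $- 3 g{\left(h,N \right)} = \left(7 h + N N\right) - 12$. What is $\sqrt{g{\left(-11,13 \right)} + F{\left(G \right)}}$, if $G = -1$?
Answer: $\frac{i \sqrt{978}}{6} \approx 5.2122 i$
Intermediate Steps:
$g{\left(h,N \right)} = 4 - \frac{7 h}{3} - \frac{N^{2}}{3}$ ($g{\left(h,N \right)} = - \frac{\left(7 h + N N\right) - 12}{3} = - \frac{\left(7 h + N^{2}\right) - 12}{3} = - \frac{\left(N^{2} + 7 h\right) - 12}{3} = - \frac{-12 + N^{2} + 7 h}{3} = 4 - \frac{7 h}{3} - \frac{N^{2}}{3}$)
$F{\left(j \right)} = \frac{1}{2 j}$
$\sqrt{g{\left(-11,13 \right)} + F{\left(G \right)}} = \sqrt{\left(4 - - \frac{77}{3} - \frac{13^{2}}{3}\right) + \frac{1}{2 \left(-1\right)}} = \sqrt{\left(4 + \frac{77}{3} - \frac{169}{3}\right) + \frac{1}{2} \left(-1\right)} = \sqrt{\left(4 + \frac{77}{3} - \frac{169}{3}\right) - \frac{1}{2}} = \sqrt{- \frac{80}{3} - \frac{1}{2}} = \sqrt{- \frac{163}{6}} = \frac{i \sqrt{978}}{6}$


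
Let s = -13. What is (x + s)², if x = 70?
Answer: 3249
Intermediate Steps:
(x + s)² = (70 - 13)² = 57² = 3249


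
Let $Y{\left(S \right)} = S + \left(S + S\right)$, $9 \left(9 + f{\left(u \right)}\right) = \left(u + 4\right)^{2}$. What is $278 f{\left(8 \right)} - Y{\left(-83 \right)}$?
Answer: $2195$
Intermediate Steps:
$f{\left(u \right)} = -9 + \frac{\left(4 + u\right)^{2}}{9}$ ($f{\left(u \right)} = -9 + \frac{\left(u + 4\right)^{2}}{9} = -9 + \frac{\left(4 + u\right)^{2}}{9}$)
$Y{\left(S \right)} = 3 S$ ($Y{\left(S \right)} = S + 2 S = 3 S$)
$278 f{\left(8 \right)} - Y{\left(-83 \right)} = 278 \left(-9 + \frac{\left(4 + 8\right)^{2}}{9}\right) - 3 \left(-83\right) = 278 \left(-9 + \frac{12^{2}}{9}\right) - -249 = 278 \left(-9 + \frac{1}{9} \cdot 144\right) + 249 = 278 \left(-9 + 16\right) + 249 = 278 \cdot 7 + 249 = 1946 + 249 = 2195$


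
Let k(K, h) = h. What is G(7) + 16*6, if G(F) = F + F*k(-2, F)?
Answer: 152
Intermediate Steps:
G(F) = F + F² (G(F) = F + F*F = F + F²)
G(7) + 16*6 = 7*(1 + 7) + 16*6 = 7*8 + 96 = 56 + 96 = 152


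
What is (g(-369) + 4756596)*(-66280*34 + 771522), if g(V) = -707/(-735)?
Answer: -105739007765234/15 ≈ -7.0493e+12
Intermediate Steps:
g(V) = 101/105 (g(V) = -707*(-1/735) = 101/105)
(g(-369) + 4756596)*(-66280*34 + 771522) = (101/105 + 4756596)*(-66280*34 + 771522) = 499442681*(-2253520 + 771522)/105 = (499442681/105)*(-1481998) = -105739007765234/15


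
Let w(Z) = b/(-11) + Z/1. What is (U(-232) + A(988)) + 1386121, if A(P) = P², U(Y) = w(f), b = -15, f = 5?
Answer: 25984985/11 ≈ 2.3623e+6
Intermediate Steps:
w(Z) = 15/11 + Z (w(Z) = -15/(-11) + Z/1 = -15*(-1/11) + Z*1 = 15/11 + Z)
U(Y) = 70/11 (U(Y) = 15/11 + 5 = 70/11)
(U(-232) + A(988)) + 1386121 = (70/11 + 988²) + 1386121 = (70/11 + 976144) + 1386121 = 10737654/11 + 1386121 = 25984985/11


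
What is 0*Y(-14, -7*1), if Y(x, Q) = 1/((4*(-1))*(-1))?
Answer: 0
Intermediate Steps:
Y(x, Q) = ¼ (Y(x, Q) = 1/(-4*(-1)) = 1/4 = ¼)
0*Y(-14, -7*1) = 0*(¼) = 0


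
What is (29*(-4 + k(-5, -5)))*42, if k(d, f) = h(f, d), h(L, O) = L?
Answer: -10962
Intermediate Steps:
k(d, f) = f
(29*(-4 + k(-5, -5)))*42 = (29*(-4 - 5))*42 = (29*(-9))*42 = -261*42 = -10962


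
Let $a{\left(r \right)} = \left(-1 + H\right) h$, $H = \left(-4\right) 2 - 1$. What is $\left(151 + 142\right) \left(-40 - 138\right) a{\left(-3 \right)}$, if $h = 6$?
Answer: $3129240$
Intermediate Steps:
$H = -9$ ($H = -8 - 1 = -9$)
$a{\left(r \right)} = -60$ ($a{\left(r \right)} = \left(-1 - 9\right) 6 = \left(-10\right) 6 = -60$)
$\left(151 + 142\right) \left(-40 - 138\right) a{\left(-3 \right)} = \left(151 + 142\right) \left(-40 - 138\right) \left(-60\right) = 293 \left(-178\right) \left(-60\right) = \left(-52154\right) \left(-60\right) = 3129240$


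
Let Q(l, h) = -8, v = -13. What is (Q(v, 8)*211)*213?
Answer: -359544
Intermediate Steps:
(Q(v, 8)*211)*213 = -8*211*213 = -1688*213 = -359544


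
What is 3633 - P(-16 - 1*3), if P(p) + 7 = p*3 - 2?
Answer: 3699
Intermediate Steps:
P(p) = -9 + 3*p (P(p) = -7 + (p*3 - 2) = -7 + (3*p - 2) = -7 + (-2 + 3*p) = -9 + 3*p)
3633 - P(-16 - 1*3) = 3633 - (-9 + 3*(-16 - 1*3)) = 3633 - (-9 + 3*(-16 - 3)) = 3633 - (-9 + 3*(-19)) = 3633 - (-9 - 57) = 3633 - 1*(-66) = 3633 + 66 = 3699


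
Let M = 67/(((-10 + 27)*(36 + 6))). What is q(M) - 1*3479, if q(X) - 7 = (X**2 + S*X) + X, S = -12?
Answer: -1770533441/509796 ≈ -3473.0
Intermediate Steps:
M = 67/714 (M = 67/((17*42)) = 67/714 ≈ 0.093837)
q(X) = 7 + X**2 - 11*X (q(X) = 7 + ((X**2 - 12*X) + X) = 7 + (X**2 - 11*X) = 7 + X**2 - 11*X)
q(M) - 1*3479 = (7 + (67/714)**2 - 11*67/714) - 1*3479 = (7 + 4489/509796 - 737/714) - 3479 = 3046843/509796 - 3479 = -1770533441/509796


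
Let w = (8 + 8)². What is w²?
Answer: 65536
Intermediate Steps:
w = 256 (w = 16² = 256)
w² = 256² = 65536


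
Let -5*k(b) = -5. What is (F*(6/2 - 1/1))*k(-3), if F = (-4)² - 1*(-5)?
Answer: 42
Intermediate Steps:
k(b) = 1 (k(b) = -⅕*(-5) = 1)
F = 21 (F = 16 + 5 = 21)
(F*(6/2 - 1/1))*k(-3) = (21*(6/2 - 1/1))*1 = (21*(6*(½) - 1*1))*1 = (21*(3 - 1))*1 = (21*2)*1 = 42*1 = 42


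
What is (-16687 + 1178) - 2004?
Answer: -17513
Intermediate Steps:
(-16687 + 1178) - 2004 = -15509 - 2004 = -17513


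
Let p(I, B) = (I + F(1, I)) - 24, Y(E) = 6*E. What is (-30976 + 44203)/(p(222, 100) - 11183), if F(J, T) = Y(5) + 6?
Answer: -13227/10949 ≈ -1.2081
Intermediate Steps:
F(J, T) = 36 (F(J, T) = 6*5 + 6 = 30 + 6 = 36)
p(I, B) = 12 + I (p(I, B) = (I + 36) - 24 = (36 + I) - 24 = 12 + I)
(-30976 + 44203)/(p(222, 100) - 11183) = (-30976 + 44203)/((12 + 222) - 11183) = 13227/(234 - 11183) = 13227/(-10949) = 13227*(-1/10949) = -13227/10949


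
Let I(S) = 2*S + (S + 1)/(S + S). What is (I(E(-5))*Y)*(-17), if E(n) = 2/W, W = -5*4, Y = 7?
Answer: 5593/10 ≈ 559.30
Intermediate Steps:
W = -20
E(n) = -⅒ (E(n) = 2/(-20) = 2*(-1/20) = -⅒)
I(S) = 2*S + (1 + S)/(2*S) (I(S) = 2*S + (1 + S)/((2*S)) = 2*S + (1 + S)*(1/(2*S)) = 2*S + (1 + S)/(2*S))
(I(E(-5))*Y)*(-17) = (((1 - (1 + 4*(-⅒))/10)/(2*(-⅒)))*7)*(-17) = (((½)*(-10)*(1 - (1 - ⅖)/10))*7)*(-17) = (((½)*(-10)*(1 - ⅒*⅗))*7)*(-17) = (((½)*(-10)*(1 - 3/50))*7)*(-17) = (((½)*(-10)*(47/50))*7)*(-17) = -47/10*7*(-17) = -329/10*(-17) = 5593/10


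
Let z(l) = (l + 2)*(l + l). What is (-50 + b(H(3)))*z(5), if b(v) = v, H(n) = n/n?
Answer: -3430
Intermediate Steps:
H(n) = 1
z(l) = 2*l*(2 + l) (z(l) = (2 + l)*(2*l) = 2*l*(2 + l))
(-50 + b(H(3)))*z(5) = (-50 + 1)*(2*5*(2 + 5)) = -98*5*7 = -49*70 = -3430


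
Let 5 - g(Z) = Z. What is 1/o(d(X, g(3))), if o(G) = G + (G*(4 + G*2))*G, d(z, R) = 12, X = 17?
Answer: 1/4044 ≈ 0.00024728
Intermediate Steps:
g(Z) = 5 - Z
o(G) = G + G²*(4 + 2*G) (o(G) = G + (G*(4 + 2*G))*G = G + G²*(4 + 2*G))
1/o(d(X, g(3))) = 1/(12*(1 + 2*12² + 4*12)) = 1/(12*(1 + 2*144 + 48)) = 1/(12*(1 + 288 + 48)) = 1/(12*337) = 1/4044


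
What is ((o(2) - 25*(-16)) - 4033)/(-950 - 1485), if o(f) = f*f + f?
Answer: 3627/2435 ≈ 1.4895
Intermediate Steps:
o(f) = f + f² (o(f) = f² + f = f + f²)
((o(2) - 25*(-16)) - 4033)/(-950 - 1485) = ((2*(1 + 2) - 25*(-16)) - 4033)/(-950 - 1485) = ((2*3 + 400) - 4033)/(-2435) = ((6 + 400) - 4033)*(-1/2435) = (406 - 4033)*(-1/2435) = -3627*(-1/2435) = 3627/2435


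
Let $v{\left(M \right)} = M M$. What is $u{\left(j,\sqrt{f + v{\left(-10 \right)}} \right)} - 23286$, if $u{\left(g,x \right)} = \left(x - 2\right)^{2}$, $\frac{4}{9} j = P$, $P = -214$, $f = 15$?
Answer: $-23286 + \left(2 - \sqrt{115}\right)^{2} \approx -23210.0$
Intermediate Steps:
$v{\left(M \right)} = M^{2}$
$j = - \frac{963}{2}$ ($j = \frac{9}{4} \left(-214\right) = - \frac{963}{2} \approx -481.5$)
$u{\left(g,x \right)} = \left(-2 + x\right)^{2}$
$u{\left(j,\sqrt{f + v{\left(-10 \right)}} \right)} - 23286 = \left(-2 + \sqrt{15 + \left(-10\right)^{2}}\right)^{2} - 23286 = \left(-2 + \sqrt{15 + 100}\right)^{2} - 23286 = \left(-2 + \sqrt{115}\right)^{2} - 23286 = -23286 + \left(-2 + \sqrt{115}\right)^{2}$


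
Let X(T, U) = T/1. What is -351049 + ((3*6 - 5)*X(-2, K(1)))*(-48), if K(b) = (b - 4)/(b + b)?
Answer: -349801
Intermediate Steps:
K(b) = (-4 + b)/(2*b) (K(b) = (-4 + b)/((2*b)) = (-4 + b)*(1/(2*b)) = (-4 + b)/(2*b))
X(T, U) = T (X(T, U) = T*1 = T)
-351049 + ((3*6 - 5)*X(-2, K(1)))*(-48) = -351049 + ((3*6 - 5)*(-2))*(-48) = -351049 + ((18 - 5)*(-2))*(-48) = -351049 + (13*(-2))*(-48) = -351049 - 26*(-48) = -351049 + 1248 = -349801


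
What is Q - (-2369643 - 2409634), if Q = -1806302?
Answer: 2972975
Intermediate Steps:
Q - (-2369643 - 2409634) = -1806302 - (-2369643 - 2409634) = -1806302 - 1*(-4779277) = -1806302 + 4779277 = 2972975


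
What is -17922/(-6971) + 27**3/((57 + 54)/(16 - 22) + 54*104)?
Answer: 475057176/78040345 ≈ 6.0873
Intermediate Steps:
-17922/(-6971) + 27**3/((57 + 54)/(16 - 22) + 54*104) = -17922*(-1/6971) + 19683/(111/(-6) + 5616) = 17922/6971 + 19683/(111*(-1/6) + 5616) = 17922/6971 + 19683/(-37/2 + 5616) = 17922/6971 + 19683/(11195/2) = 17922/6971 + 19683*(2/11195) = 17922/6971 + 39366/11195 = 475057176/78040345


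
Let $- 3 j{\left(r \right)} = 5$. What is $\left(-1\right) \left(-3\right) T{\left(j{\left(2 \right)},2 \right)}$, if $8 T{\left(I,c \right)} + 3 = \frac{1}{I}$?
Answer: $- \frac{27}{20} \approx -1.35$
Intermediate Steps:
$j{\left(r \right)} = - \frac{5}{3}$ ($j{\left(r \right)} = \left(- \frac{1}{3}\right) 5 = - \frac{5}{3}$)
$T{\left(I,c \right)} = - \frac{3}{8} + \frac{1}{8 I}$
$\left(-1\right) \left(-3\right) T{\left(j{\left(2 \right)},2 \right)} = \left(-1\right) \left(-3\right) \frac{1 - -5}{8 \left(- \frac{5}{3}\right)} = 3 \cdot \frac{1}{8} \left(- \frac{3}{5}\right) \left(1 + 5\right) = 3 \cdot \frac{1}{8} \left(- \frac{3}{5}\right) 6 = 3 \left(- \frac{9}{20}\right) = - \frac{27}{20}$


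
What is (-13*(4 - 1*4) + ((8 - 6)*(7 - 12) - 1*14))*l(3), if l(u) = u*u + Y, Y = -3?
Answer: -144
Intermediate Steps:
l(u) = -3 + u² (l(u) = u*u - 3 = u² - 3 = -3 + u²)
(-13*(4 - 1*4) + ((8 - 6)*(7 - 12) - 1*14))*l(3) = (-13*(4 - 1*4) + ((8 - 6)*(7 - 12) - 1*14))*(-3 + 3²) = (-13*(4 - 4) + (2*(-5) - 14))*(-3 + 9) = (-13*0 + (-10 - 14))*6 = (0 - 24)*6 = -24*6 = -144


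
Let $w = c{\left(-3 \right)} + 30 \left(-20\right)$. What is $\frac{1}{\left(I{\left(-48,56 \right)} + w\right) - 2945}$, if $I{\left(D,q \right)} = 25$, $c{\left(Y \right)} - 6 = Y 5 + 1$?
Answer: $- \frac{1}{3528} \approx -0.00028345$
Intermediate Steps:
$c{\left(Y \right)} = 7 + 5 Y$ ($c{\left(Y \right)} = 6 + \left(Y 5 + 1\right) = 6 + \left(5 Y + 1\right) = 6 + \left(1 + 5 Y\right) = 7 + 5 Y$)
$w = -608$ ($w = \left(7 + 5 \left(-3\right)\right) + 30 \left(-20\right) = \left(7 - 15\right) - 600 = -8 - 600 = -608$)
$\frac{1}{\left(I{\left(-48,56 \right)} + w\right) - 2945} = \frac{1}{\left(25 - 608\right) - 2945} = \frac{1}{-583 - 2945} = \frac{1}{-3528} = - \frac{1}{3528}$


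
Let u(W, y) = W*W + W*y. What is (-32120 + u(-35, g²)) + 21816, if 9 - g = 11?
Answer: -9219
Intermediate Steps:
g = -2 (g = 9 - 1*11 = 9 - 11 = -2)
u(W, y) = W² + W*y
(-32120 + u(-35, g²)) + 21816 = (-32120 - 35*(-35 + (-2)²)) + 21816 = (-32120 - 35*(-35 + 4)) + 21816 = (-32120 - 35*(-31)) + 21816 = (-32120 + 1085) + 21816 = -31035 + 21816 = -9219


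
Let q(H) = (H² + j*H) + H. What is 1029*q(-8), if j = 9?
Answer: -16464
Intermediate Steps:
q(H) = H² + 10*H (q(H) = (H² + 9*H) + H = H² + 10*H)
1029*q(-8) = 1029*(-8*(10 - 8)) = 1029*(-8*2) = 1029*(-16) = -16464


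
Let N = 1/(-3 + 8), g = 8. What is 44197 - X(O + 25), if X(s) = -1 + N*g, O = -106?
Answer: 220982/5 ≈ 44196.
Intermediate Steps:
N = ⅕ (N = 1/5 = ⅕ ≈ 0.20000)
X(s) = ⅗ (X(s) = -1 + (⅕)*8 = -1 + 8/5 = ⅗)
44197 - X(O + 25) = 44197 - 1*⅗ = 44197 - ⅗ = 220982/5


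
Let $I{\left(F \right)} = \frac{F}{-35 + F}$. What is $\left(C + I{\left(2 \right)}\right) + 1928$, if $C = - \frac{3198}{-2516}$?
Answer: $\frac{80089243}{41514} \approx 1929.2$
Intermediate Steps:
$C = \frac{1599}{1258}$ ($C = \left(-3198\right) \left(- \frac{1}{2516}\right) = \frac{1599}{1258} \approx 1.2711$)
$I{\left(F \right)} = \frac{F}{-35 + F}$
$\left(C + I{\left(2 \right)}\right) + 1928 = \left(\frac{1599}{1258} + \frac{2}{-35 + 2}\right) + 1928 = \left(\frac{1599}{1258} + \frac{2}{-33}\right) + 1928 = \left(\frac{1599}{1258} + 2 \left(- \frac{1}{33}\right)\right) + 1928 = \left(\frac{1599}{1258} - \frac{2}{33}\right) + 1928 = \frac{50251}{41514} + 1928 = \frac{80089243}{41514}$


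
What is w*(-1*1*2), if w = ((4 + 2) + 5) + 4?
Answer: -30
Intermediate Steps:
w = 15 (w = (6 + 5) + 4 = 11 + 4 = 15)
w*(-1*1*2) = 15*(-1*1*2) = 15*(-1*2) = 15*(-2) = -30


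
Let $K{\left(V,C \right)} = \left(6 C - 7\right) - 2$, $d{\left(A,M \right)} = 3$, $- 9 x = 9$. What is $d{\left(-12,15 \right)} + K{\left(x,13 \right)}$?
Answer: $72$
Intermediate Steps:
$x = -1$ ($x = \left(- \frac{1}{9}\right) 9 = -1$)
$K{\left(V,C \right)} = -9 + 6 C$ ($K{\left(V,C \right)} = \left(-7 + 6 C\right) - 2 = -9 + 6 C$)
$d{\left(-12,15 \right)} + K{\left(x,13 \right)} = 3 + \left(-9 + 6 \cdot 13\right) = 3 + \left(-9 + 78\right) = 3 + 69 = 72$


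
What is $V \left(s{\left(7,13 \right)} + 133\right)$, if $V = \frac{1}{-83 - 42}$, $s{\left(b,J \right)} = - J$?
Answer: $- \frac{24}{25} \approx -0.96$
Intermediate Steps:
$V = - \frac{1}{125}$ ($V = \frac{1}{-125} = - \frac{1}{125} \approx -0.008$)
$V \left(s{\left(7,13 \right)} + 133\right) = - \frac{\left(-1\right) 13 + 133}{125} = - \frac{-13 + 133}{125} = \left(- \frac{1}{125}\right) 120 = - \frac{24}{25}$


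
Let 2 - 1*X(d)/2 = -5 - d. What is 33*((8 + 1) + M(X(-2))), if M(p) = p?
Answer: 627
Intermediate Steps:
X(d) = 14 + 2*d (X(d) = 4 - 2*(-5 - d) = 4 + (10 + 2*d) = 14 + 2*d)
33*((8 + 1) + M(X(-2))) = 33*((8 + 1) + (14 + 2*(-2))) = 33*(9 + (14 - 4)) = 33*(9 + 10) = 33*19 = 627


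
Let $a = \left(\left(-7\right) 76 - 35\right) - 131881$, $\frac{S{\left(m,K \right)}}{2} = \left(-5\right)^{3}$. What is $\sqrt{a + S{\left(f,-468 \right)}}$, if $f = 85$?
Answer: $i \sqrt{132698} \approx 364.28 i$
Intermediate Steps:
$S{\left(m,K \right)} = -250$ ($S{\left(m,K \right)} = 2 \left(-5\right)^{3} = 2 \left(-125\right) = -250$)
$a = -132448$ ($a = \left(-532 - 35\right) - 131881 = -567 - 131881 = -132448$)
$\sqrt{a + S{\left(f,-468 \right)}} = \sqrt{-132448 - 250} = \sqrt{-132698} = i \sqrt{132698}$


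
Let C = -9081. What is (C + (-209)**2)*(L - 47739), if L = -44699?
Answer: -3198354800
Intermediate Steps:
(C + (-209)**2)*(L - 47739) = (-9081 + (-209)**2)*(-44699 - 47739) = (-9081 + 43681)*(-92438) = 34600*(-92438) = -3198354800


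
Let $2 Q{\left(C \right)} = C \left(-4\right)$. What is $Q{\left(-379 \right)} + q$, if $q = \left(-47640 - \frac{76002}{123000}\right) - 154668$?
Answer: $- \frac{4131787667}{20500} \approx -2.0155 \cdot 10^{5}$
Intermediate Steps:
$q = - \frac{4147326667}{20500}$ ($q = \left(-47640 - \frac{12667}{20500}\right) - 154668 = - \frac{976632667}{20500} - 154668 = - \frac{4147326667}{20500} \approx -2.0231 \cdot 10^{5}$)
$Q{\left(C \right)} = - 2 C$ ($Q{\left(C \right)} = \frac{C \left(-4\right)}{2} = \frac{\left(-4\right) C}{2} = - 2 C$)
$Q{\left(-379 \right)} + q = \left(-2\right) \left(-379\right) - \frac{4147326667}{20500} = 758 - \frac{4147326667}{20500} = - \frac{4131787667}{20500}$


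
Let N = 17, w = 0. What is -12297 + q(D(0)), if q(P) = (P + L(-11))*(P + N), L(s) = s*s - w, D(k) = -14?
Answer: -11976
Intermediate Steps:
L(s) = s² (L(s) = s*s - 1*0 = s² + 0 = s²)
q(P) = (17 + P)*(121 + P) (q(P) = (P + (-11)²)*(P + 17) = (P + 121)*(17 + P) = (121 + P)*(17 + P) = (17 + P)*(121 + P))
-12297 + q(D(0)) = -12297 + (2057 + (-14)² + 138*(-14)) = -12297 + (2057 + 196 - 1932) = -12297 + 321 = -11976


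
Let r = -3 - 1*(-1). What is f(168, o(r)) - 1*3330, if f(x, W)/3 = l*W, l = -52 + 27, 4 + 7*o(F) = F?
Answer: -22860/7 ≈ -3265.7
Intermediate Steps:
r = -2 (r = -3 + 1 = -2)
o(F) = -4/7 + F/7
l = -25
f(x, W) = -75*W (f(x, W) = 3*(-25*W) = -75*W)
f(168, o(r)) - 1*3330 = -75*(-4/7 + (1/7)*(-2)) - 1*3330 = -75*(-4/7 - 2/7) - 3330 = -75*(-6/7) - 3330 = 450/7 - 3330 = -22860/7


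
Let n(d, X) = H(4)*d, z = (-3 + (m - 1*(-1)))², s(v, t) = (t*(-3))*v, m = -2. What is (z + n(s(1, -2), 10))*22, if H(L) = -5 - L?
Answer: -836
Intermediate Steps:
s(v, t) = -3*t*v (s(v, t) = (-3*t)*v = -3*t*v)
z = 16 (z = (-3 + (-2 - 1*(-1)))² = (-3 + (-2 + 1))² = (-3 - 1)² = (-4)² = 16)
n(d, X) = -9*d (n(d, X) = (-5 - 1*4)*d = (-5 - 4)*d = -9*d)
(z + n(s(1, -2), 10))*22 = (16 - (-27)*(-2))*22 = (16 - 9*6)*22 = (16 - 54)*22 = -38*22 = -836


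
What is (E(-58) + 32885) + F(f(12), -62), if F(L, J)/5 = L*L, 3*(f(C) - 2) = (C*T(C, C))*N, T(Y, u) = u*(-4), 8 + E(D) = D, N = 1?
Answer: 213319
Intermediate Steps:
E(D) = -8 + D
T(Y, u) = -4*u
f(C) = 2 - 4*C²/3 (f(C) = 2 + ((C*(-4*C))*1)/3 = 2 + (-4*C²*1)/3 = 2 + (-4*C²)/3 = 2 - 4*C²/3)
F(L, J) = 5*L² (F(L, J) = 5*(L*L) = 5*L²)
(E(-58) + 32885) + F(f(12), -62) = ((-8 - 58) + 32885) + 5*(2 - 4/3*12²)² = (-66 + 32885) + 5*(2 - 4/3*144)² = 32819 + 5*(2 - 192)² = 32819 + 5*(-190)² = 32819 + 5*36100 = 32819 + 180500 = 213319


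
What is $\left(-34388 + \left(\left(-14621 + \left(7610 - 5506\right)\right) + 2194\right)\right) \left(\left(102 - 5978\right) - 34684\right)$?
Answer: $1813478160$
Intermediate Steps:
$\left(-34388 + \left(\left(-14621 + \left(7610 - 5506\right)\right) + 2194\right)\right) \left(\left(102 - 5978\right) - 34684\right) = \left(-34388 + \left(\left(-14621 + 2104\right) + 2194\right)\right) \left(-5876 - 34684\right) = \left(-34388 + \left(-12517 + 2194\right)\right) \left(-40560\right) = \left(-34388 - 10323\right) \left(-40560\right) = \left(-44711\right) \left(-40560\right) = 1813478160$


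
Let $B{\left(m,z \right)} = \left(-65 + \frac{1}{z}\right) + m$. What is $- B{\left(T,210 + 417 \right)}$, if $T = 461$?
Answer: $- \frac{248293}{627} \approx -396.0$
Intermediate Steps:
$B{\left(m,z \right)} = -65 + m + \frac{1}{z}$
$- B{\left(T,210 + 417 \right)} = - (-65 + 461 + \frac{1}{210 + 417}) = - (-65 + 461 + \frac{1}{627}) = \left(-1\right) \frac{248293}{627} = - \frac{248293}{627}$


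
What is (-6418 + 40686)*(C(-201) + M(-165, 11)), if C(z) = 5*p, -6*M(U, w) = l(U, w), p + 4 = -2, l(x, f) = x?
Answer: -85670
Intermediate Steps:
p = -6 (p = -4 - 2 = -6)
M(U, w) = -U/6
C(z) = -30 (C(z) = 5*(-6) = -30)
(-6418 + 40686)*(C(-201) + M(-165, 11)) = (-6418 + 40686)*(-30 - 1/6*(-165)) = 34268*(-30 + 55/2) = 34268*(-5/2) = -85670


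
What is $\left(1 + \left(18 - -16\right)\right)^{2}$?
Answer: $1225$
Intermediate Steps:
$\left(1 + \left(18 - -16\right)\right)^{2} = \left(1 + \left(18 + 16\right)\right)^{2} = \left(1 + 34\right)^{2} = 35^{2} = 1225$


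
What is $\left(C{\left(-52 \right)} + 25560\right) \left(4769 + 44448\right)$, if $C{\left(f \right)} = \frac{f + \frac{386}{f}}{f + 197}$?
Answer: $\frac{948506628027}{754} \approx 1.258 \cdot 10^{9}$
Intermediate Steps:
$C{\left(f \right)} = \frac{f + \frac{386}{f}}{197 + f}$
$\left(C{\left(-52 \right)} + 25560\right) \left(4769 + 44448\right) = \left(\frac{386 + \left(-52\right)^{2}}{\left(-52\right) \left(197 - 52\right)} + 25560\right) \left(4769 + 44448\right) = \left(- \frac{386 + 2704}{52 \cdot 145} + 25560\right) 49217 = \left(\left(- \frac{1}{52}\right) \frac{1}{145} \cdot 3090 + 25560\right) 49217 = \left(- \frac{309}{754} + 25560\right) 49217 = \frac{19271931}{754} \cdot 49217 = \frac{948506628027}{754}$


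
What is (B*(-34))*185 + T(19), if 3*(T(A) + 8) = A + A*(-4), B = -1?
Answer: 6263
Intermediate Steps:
T(A) = -8 - A (T(A) = -8 + (A + A*(-4))/3 = -8 + (A - 4*A)/3 = -8 + (-3*A)/3 = -8 - A)
(B*(-34))*185 + T(19) = -1*(-34)*185 + (-8 - 1*19) = 34*185 + (-8 - 19) = 6290 - 27 = 6263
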